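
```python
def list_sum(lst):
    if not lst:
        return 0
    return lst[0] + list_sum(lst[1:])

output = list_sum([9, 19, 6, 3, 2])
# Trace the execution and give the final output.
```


list_sum([9, 19, 6, 3, 2])
= 9 + list_sum([19, 6, 3, 2])
= 9 + 19 + list_sum([6, 3, 2])
= 9 + 19 + 6 + list_sum([3, 2])
= 9 + 19 + 6 + 3 + list_sum([2])
= 9 + 19 + 6 + 3 + 2 + list_sum([])
= 9 + 19 + 6 + 3 + 2 + 0
= 39


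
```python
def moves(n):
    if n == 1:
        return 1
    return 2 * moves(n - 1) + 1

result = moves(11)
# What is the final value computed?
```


moves(11)
= 2 * moves(10) + 1
= 2 * (2 * moves(9) + 1) + 1
= 2 * (2 * (2 * moves(8) + 1) + 1) + 1
= 2 * (2 * (2 * (2 * moves(7) + 1) + 1) + 1) + 1
= 2 * (2 * (2 * (2 * (2 * moves(6) + 1) + 1) + 1) + 1) + 1
= 2 * (2 * (2 * (2 * (2 * (2 * moves(5) + 1) + 1) + 1) + 1) + 1) + 1
= 2 * (2 * (2 * (2 * (2 * (2 * (2 * moves(4) + 1) + 1) + 1) + 1) + 1) + 1) + 1
= 2 * (2 * (2 * (2 * (2 * (2 * (2 * (2 * moves(3) + 1) + 1) + 1) + 1) + 1) + 1) + 1) + 1
= 2 * (2 * (2 * (2 * (2 * (2 * (2 * (2 * (2 * moves(2) + 1) + 1) + 1) + 1) + 1) + 1) + 1) + 1) + 1
= 2 * (2 * (2 * (2 * (2 * (2 * (2 * (2 * (2 * (2 * moves(1) + 1) + 1) + 1) + 1) + 1) + 1) + 1) + 1) + 1) + 1
Now compute bottom-up:
moves(1) = 1
moves(2) = 2 * 1 + 1 = 3
moves(3) = 2 * 3 + 1 = 7
moves(4) = 2 * 7 + 1 = 15
moves(5) = 2 * 15 + 1 = 31
moves(6) = 2 * 31 + 1 = 63
moves(7) = 2 * 63 + 1 = 127
moves(8) = 2 * 127 + 1 = 255
moves(9) = 2 * 255 + 1 = 511
moves(10) = 2 * 511 + 1 = 1023
moves(11) = 2 * 1023 + 1 = 2047
= 2047


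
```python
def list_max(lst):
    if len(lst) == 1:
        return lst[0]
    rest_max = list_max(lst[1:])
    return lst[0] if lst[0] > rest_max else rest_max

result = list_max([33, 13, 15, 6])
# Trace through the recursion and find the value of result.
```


list_max([33, 13, 15, 6])
= compare 33 with list_max([13, 15, 6])
= compare 13 with list_max([15, 6])
= compare 15 with list_max([6])
Base: list_max([6]) = 6
compare 15 with 6: max = 15
compare 13 with 15: max = 15
compare 33 with 15: max = 33
= 33


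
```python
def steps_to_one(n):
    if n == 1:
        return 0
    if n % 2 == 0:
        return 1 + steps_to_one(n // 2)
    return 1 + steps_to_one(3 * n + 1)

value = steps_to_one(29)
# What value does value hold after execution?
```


steps_to_one(29)
29 is odd -> 3*29+1 = 88 -> steps_to_one(88)
88 is even -> steps_to_one(44)
44 is even -> steps_to_one(22)
22 is even -> steps_to_one(11)
11 is odd -> 3*11+1 = 34 -> steps_to_one(34)
34 is even -> steps_to_one(17)
17 is odd -> 3*17+1 = 52 -> steps_to_one(52)
52 is even -> steps_to_one(26)
26 is even -> steps_to_one(13)
13 is odd -> 3*13+1 = 40 -> steps_to_one(40)
40 is even -> steps_to_one(20)
20 is even -> steps_to_one(10)
10 is even -> steps_to_one(5)
5 is odd -> 3*5+1 = 16 -> steps_to_one(16)
16 is even -> steps_to_one(8)
8 is even -> steps_to_one(4)
4 is even -> steps_to_one(2)
2 is even -> steps_to_one(1)
Reached 1 after 18 steps
= 18


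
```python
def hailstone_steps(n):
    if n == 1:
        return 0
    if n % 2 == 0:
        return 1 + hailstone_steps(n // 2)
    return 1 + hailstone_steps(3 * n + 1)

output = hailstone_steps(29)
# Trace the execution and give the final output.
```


hailstone_steps(29)
29 is odd -> 3*29+1 = 88 -> hailstone_steps(88)
88 is even -> hailstone_steps(44)
44 is even -> hailstone_steps(22)
22 is even -> hailstone_steps(11)
11 is odd -> 3*11+1 = 34 -> hailstone_steps(34)
34 is even -> hailstone_steps(17)
17 is odd -> 3*17+1 = 52 -> hailstone_steps(52)
52 is even -> hailstone_steps(26)
26 is even -> hailstone_steps(13)
13 is odd -> 3*13+1 = 40 -> hailstone_steps(40)
40 is even -> hailstone_steps(20)
20 is even -> hailstone_steps(10)
10 is even -> hailstone_steps(5)
5 is odd -> 3*5+1 = 16 -> hailstone_steps(16)
16 is even -> hailstone_steps(8)
8 is even -> hailstone_steps(4)
4 is even -> hailstone_steps(2)
2 is even -> hailstone_steps(1)
Reached 1 after 18 steps
= 18


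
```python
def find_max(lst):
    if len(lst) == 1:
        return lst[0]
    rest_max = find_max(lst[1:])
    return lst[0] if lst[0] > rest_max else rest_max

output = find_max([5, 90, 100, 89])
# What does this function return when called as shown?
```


find_max([5, 90, 100, 89])
= compare 5 with find_max([90, 100, 89])
= compare 90 with find_max([100, 89])
= compare 100 with find_max([89])
Base: find_max([89]) = 89
compare 100 with 89: max = 100
compare 90 with 100: max = 100
compare 5 with 100: max = 100
= 100


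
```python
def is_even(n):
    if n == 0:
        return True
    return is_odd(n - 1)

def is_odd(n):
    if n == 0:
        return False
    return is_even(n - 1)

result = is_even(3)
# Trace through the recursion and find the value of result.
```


is_even(3)
= is_odd(2)
= is_even(1)
= is_odd(0)
n == 0: return False
= False


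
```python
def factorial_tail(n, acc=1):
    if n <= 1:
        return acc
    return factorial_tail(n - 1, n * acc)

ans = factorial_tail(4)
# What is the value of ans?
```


factorial_tail(4, 1)
= factorial_tail(3, 4 * 1) = factorial_tail(3, 4)
= factorial_tail(2, 3 * 4) = factorial_tail(2, 12)
= factorial_tail(1, 2 * 12) = factorial_tail(1, 24)
n <= 1, return acc = 24


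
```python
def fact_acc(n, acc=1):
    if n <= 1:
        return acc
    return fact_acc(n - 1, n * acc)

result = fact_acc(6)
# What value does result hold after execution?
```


fact_acc(6, 1)
= fact_acc(5, 6 * 1) = fact_acc(5, 6)
= fact_acc(4, 5 * 6) = fact_acc(4, 30)
= fact_acc(3, 4 * 30) = fact_acc(3, 120)
= fact_acc(2, 3 * 120) = fact_acc(2, 360)
= fact_acc(1, 2 * 360) = fact_acc(1, 720)
n <= 1, return acc = 720


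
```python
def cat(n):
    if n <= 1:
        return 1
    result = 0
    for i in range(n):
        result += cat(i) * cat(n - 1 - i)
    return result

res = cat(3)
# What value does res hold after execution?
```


cat(3)
= sum of cat(i) * cat(3-1-i) for i in 0..2
First compute sub-values bottom-up:
  cat(0) = 1, cat(1) = 1
  cat(2) = 1*1 + 1*1 = 2
Now cat(3):
  cat(0)*cat(2) = 1*2 = 2
  cat(1)*cat(1) = 1*1 = 1
  cat(2)*cat(0) = 2*1 = 2
= 2 + 1 + 2
= 5


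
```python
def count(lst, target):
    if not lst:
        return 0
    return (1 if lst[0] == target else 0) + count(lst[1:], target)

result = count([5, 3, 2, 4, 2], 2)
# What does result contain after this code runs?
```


count([5, 3, 2, 4, 2], 2)
lst[0]=5 != 2: 0 + count([3, 2, 4, 2], 2)
lst[0]=3 != 2: 0 + count([2, 4, 2], 2)
lst[0]=2 == 2: 1 + count([4, 2], 2)
lst[0]=4 != 2: 0 + count([2], 2)
lst[0]=2 == 2: 1 + count([], 2)
= 2


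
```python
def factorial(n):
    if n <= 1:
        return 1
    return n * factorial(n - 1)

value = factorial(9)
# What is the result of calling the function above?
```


factorial(9)
= 9 * factorial(8)
= 9 * 8 * factorial(7)
= 9 * 8 * 7 * factorial(6)
= 9 * 8 * 7 * 6 * factorial(5)
= 9 * 8 * 7 * 6 * 5 * factorial(4)
= 9 * 8 * 7 * 6 * 5 * 4 * factorial(3)
= 9 * 8 * 7 * 6 * 5 * 4 * 3 * factorial(2)
= 9 * 8 * 7 * 6 * 5 * 4 * 3 * 2 * factorial(1)
= 9 * 8 * 7 * 6 * 5 * 4 * 3 * 2 * 1
= 362880


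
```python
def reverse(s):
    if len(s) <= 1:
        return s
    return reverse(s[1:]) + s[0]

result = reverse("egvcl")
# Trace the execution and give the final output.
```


reverse("egvcl")
= reverse("gvcl") + "e"
= reverse("vcl") + "g" + "e"
= reverse("cl") + "v" + "g" + "e"
= reverse("l") + "c" + "v" + "g" + "e"
= "l" + "c" + "v" + "g" + "e"
= "lcvge"


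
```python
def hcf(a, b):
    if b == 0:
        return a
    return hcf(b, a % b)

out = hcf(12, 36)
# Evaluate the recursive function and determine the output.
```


hcf(12, 36)
= hcf(36, 12 % 36) = hcf(36, 12)
= hcf(12, 36 % 12) = hcf(12, 0)
b == 0, return a = 12


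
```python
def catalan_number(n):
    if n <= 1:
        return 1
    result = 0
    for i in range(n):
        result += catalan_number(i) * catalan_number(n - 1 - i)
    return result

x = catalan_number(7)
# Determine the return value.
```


catalan_number(7)
= sum of catalan_number(i) * catalan_number(7-1-i) for i in 0..6
First compute sub-values bottom-up:
  catalan_number(0) = 1, catalan_number(1) = 1
  catalan_number(2) = 1*1 + 1*1 = 2
  catalan_number(3) = 1*2 + 1*1 + 2*1 = 5
  catalan_number(4) = 1*5 + 1*2 + 2*1 + 5*1 = 14
  catalan_number(5) = 1*14 + 1*5 + 2*2 + 5*1 + 14*1 = 42
  catalan_number(6) = 1*42 + 1*14 + 2*5 + 5*2 + 14*1 + 42*1 = 132
Now catalan_number(7):
  catalan_number(0)*catalan_number(6) = 1*132 = 132
  catalan_number(1)*catalan_number(5) = 1*42 = 42
  catalan_number(2)*catalan_number(4) = 2*14 = 28
  catalan_number(3)*catalan_number(3) = 5*5 = 25
  catalan_number(4)*catalan_number(2) = 14*2 = 28
  catalan_number(5)*catalan_number(1) = 42*1 = 42
  catalan_number(6)*catalan_number(0) = 132*1 = 132
= 132 + 42 + 28 + 25 + 28 + 42 + 132
= 429


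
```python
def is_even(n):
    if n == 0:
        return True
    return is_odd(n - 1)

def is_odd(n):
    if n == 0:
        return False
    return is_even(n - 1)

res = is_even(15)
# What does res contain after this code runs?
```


is_even(15)
= is_odd(14)
= is_even(13)
= is_odd(12)
= is_even(11)
= is_odd(10)
= is_even(9)
= is_odd(8)
= is_even(7)
= is_odd(6)
= is_even(5)
= is_odd(4)
= is_even(3)
= is_odd(2)
= is_even(1)
= is_odd(0)
n == 0: return False
= False


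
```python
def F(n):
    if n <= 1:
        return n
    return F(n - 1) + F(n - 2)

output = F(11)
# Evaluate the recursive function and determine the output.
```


F(11)
= F(10) + F(9)
= (F(9) + F(8)) + F(9)
Computing bottom-up: F(0)=0, F(1)=1, F(2)=1, F(3)=2, F(4)=3, F(5)=5, F(6)=8, F(7)=13, F(8)=21, F(9)=34, F(10)=55, F(11)=89
= 89


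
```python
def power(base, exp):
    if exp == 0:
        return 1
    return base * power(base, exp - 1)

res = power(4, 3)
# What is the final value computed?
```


power(4, 3)
= 4 * power(4, 2)
= 4 * 4 * power(4, 1)
= 4 * 4 * 4 * power(4, 0)
= 4 * 4 * 4 * 1
= 64


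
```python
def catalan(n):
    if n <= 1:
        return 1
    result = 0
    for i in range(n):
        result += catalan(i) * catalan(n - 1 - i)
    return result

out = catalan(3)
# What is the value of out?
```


catalan(3)
= sum of catalan(i) * catalan(3-1-i) for i in 0..2
First compute sub-values bottom-up:
  catalan(0) = 1, catalan(1) = 1
  catalan(2) = 1*1 + 1*1 = 2
Now catalan(3):
  catalan(0)*catalan(2) = 1*2 = 2
  catalan(1)*catalan(1) = 1*1 = 1
  catalan(2)*catalan(0) = 2*1 = 2
= 2 + 1 + 2
= 5


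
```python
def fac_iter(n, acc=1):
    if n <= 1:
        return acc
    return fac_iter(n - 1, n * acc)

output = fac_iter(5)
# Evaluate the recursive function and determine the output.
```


fac_iter(5, 1)
= fac_iter(4, 5 * 1) = fac_iter(4, 5)
= fac_iter(3, 4 * 5) = fac_iter(3, 20)
= fac_iter(2, 3 * 20) = fac_iter(2, 60)
= fac_iter(1, 2 * 60) = fac_iter(1, 120)
n <= 1, return acc = 120


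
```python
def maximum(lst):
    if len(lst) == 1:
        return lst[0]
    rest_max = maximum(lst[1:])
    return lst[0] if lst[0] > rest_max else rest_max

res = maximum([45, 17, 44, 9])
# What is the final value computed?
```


maximum([45, 17, 44, 9])
= compare 45 with maximum([17, 44, 9])
= compare 17 with maximum([44, 9])
= compare 44 with maximum([9])
Base: maximum([9]) = 9
compare 44 with 9: max = 44
compare 17 with 44: max = 44
compare 45 with 44: max = 45
= 45


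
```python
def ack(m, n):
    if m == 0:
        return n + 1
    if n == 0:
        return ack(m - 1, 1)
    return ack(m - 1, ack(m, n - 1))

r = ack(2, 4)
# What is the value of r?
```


ack(2, 4)
= ack(1, ack(2, 3))
First compute ack(2, 3) = 9
= ack(1, 9)
= 11


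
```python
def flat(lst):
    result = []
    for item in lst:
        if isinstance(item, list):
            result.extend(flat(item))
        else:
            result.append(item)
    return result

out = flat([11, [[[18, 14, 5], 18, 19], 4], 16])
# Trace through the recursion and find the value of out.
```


flat([11, [[[18, 14, 5], 18, 19], 4], 16])
Processing each element:
  11 is not a list -> append 11
  [[[18, 14, 5], 18, 19], 4] is a list -> flat recursively -> [18, 14, 5, 18, 19, 4]
  16 is not a list -> append 16
= [11, 18, 14, 5, 18, 19, 4, 16]


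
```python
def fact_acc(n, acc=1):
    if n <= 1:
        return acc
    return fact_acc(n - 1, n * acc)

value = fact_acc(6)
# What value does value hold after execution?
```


fact_acc(6, 1)
= fact_acc(5, 6 * 1) = fact_acc(5, 6)
= fact_acc(4, 5 * 6) = fact_acc(4, 30)
= fact_acc(3, 4 * 30) = fact_acc(3, 120)
= fact_acc(2, 3 * 120) = fact_acc(2, 360)
= fact_acc(1, 2 * 360) = fact_acc(1, 720)
n <= 1, return acc = 720


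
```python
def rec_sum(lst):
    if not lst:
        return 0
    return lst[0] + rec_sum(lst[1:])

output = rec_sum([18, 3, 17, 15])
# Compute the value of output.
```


rec_sum([18, 3, 17, 15])
= 18 + rec_sum([3, 17, 15])
= 18 + 3 + rec_sum([17, 15])
= 18 + 3 + 17 + rec_sum([15])
= 18 + 3 + 17 + 15 + rec_sum([])
= 18 + 3 + 17 + 15 + 0
= 53


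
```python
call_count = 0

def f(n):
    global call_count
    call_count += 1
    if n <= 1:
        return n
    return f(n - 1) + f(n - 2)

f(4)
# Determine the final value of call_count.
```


f(4) calls f(3) and f(2); each non-base call branches into two more.
Let C(k) = total number of calls made by f(k), including the call to f(k) itself.
Base cases: C(0) = 1, C(1) = 1
Recurrence: C(k) = 1 + C(k-1) + C(k-2)
  C(2) = 1 + C(1) + C(0) = 1 + 1 + 1 = 3
  C(3) = 1 + C(2) + C(1) = 1 + 3 + 1 = 5
  C(4) = 1 + C(3) + C(2) = 1 + 5 + 3 = 9
Total calls = C(4) = 9


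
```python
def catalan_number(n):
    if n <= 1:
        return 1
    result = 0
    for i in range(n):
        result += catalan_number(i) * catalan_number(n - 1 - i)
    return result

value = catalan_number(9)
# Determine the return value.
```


catalan_number(9)
= sum of catalan_number(i) * catalan_number(9-1-i) for i in 0..8
First compute sub-values bottom-up:
  catalan_number(0) = 1, catalan_number(1) = 1
  catalan_number(2) = 1*1 + 1*1 = 2
  catalan_number(3) = 1*2 + 1*1 + 2*1 = 5
  catalan_number(4) = 1*5 + 1*2 + 2*1 + 5*1 = 14
  catalan_number(5) = 1*14 + 1*5 + 2*2 + 5*1 + 14*1 = 42
  catalan_number(6) = 1*42 + 1*14 + 2*5 + 5*2 + 14*1 + 42*1 = 132
  catalan_number(7) = 1*132 + 1*42 + 2*14 + 5*5 + 14*2 + 42*1 + 132*1 = 429
  catalan_number(8) = 1*429 + 1*132 + 2*42 + 5*14 + 14*5 + 42*2 + 132*1 + 429*1 = 1430
Now catalan_number(9):
  catalan_number(0)*catalan_number(8) = 1*1430 = 1430
  catalan_number(1)*catalan_number(7) = 1*429 = 429
  catalan_number(2)*catalan_number(6) = 2*132 = 264
  catalan_number(3)*catalan_number(5) = 5*42 = 210
  catalan_number(4)*catalan_number(4) = 14*14 = 196
  catalan_number(5)*catalan_number(3) = 42*5 = 210
  catalan_number(6)*catalan_number(2) = 132*2 = 264
  catalan_number(7)*catalan_number(1) = 429*1 = 429
  catalan_number(8)*catalan_number(0) = 1430*1 = 1430
= 1430 + 429 + 264 + 210 + 196 + 210 + 264 + 429 + 1430
= 4862


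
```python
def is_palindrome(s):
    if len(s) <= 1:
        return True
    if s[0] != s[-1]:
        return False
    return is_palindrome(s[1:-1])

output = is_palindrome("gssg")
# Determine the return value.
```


is_palindrome("gssg")
"gssg": s[0]='g' == s[-1]='g' -> is_palindrome("ss")
"ss": s[0]='s' == s[-1]='s' -> is_palindrome("")
"": len <= 1 -> True
= True


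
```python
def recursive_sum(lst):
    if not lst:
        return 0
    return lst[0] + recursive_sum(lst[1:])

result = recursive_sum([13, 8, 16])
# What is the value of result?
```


recursive_sum([13, 8, 16])
= 13 + recursive_sum([8, 16])
= 13 + 8 + recursive_sum([16])
= 13 + 8 + 16 + recursive_sum([])
= 13 + 8 + 16 + 0
= 37


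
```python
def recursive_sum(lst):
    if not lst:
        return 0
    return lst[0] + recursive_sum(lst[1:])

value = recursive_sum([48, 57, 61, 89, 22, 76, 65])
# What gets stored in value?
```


recursive_sum([48, 57, 61, 89, 22, 76, 65])
= 48 + recursive_sum([57, 61, 89, 22, 76, 65])
= 48 + 57 + recursive_sum([61, 89, 22, 76, 65])
= 48 + 57 + 61 + recursive_sum([89, 22, 76, 65])
= 48 + 57 + 61 + 89 + recursive_sum([22, 76, 65])
= 48 + 57 + 61 + 89 + 22 + recursive_sum([76, 65])
= 48 + 57 + 61 + 89 + 22 + 76 + recursive_sum([65])
= 48 + 57 + 61 + 89 + 22 + 76 + 65 + recursive_sum([])
= 48 + 57 + 61 + 89 + 22 + 76 + 65 + 0
= 418


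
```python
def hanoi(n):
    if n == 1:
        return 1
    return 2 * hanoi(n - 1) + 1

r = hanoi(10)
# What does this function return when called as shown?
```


hanoi(10)
= 2 * hanoi(9) + 1
= 2 * (2 * hanoi(8) + 1) + 1
= 2 * (2 * (2 * hanoi(7) + 1) + 1) + 1
= 2 * (2 * (2 * (2 * hanoi(6) + 1) + 1) + 1) + 1
= 2 * (2 * (2 * (2 * (2 * hanoi(5) + 1) + 1) + 1) + 1) + 1
= 2 * (2 * (2 * (2 * (2 * (2 * hanoi(4) + 1) + 1) + 1) + 1) + 1) + 1
= 2 * (2 * (2 * (2 * (2 * (2 * (2 * hanoi(3) + 1) + 1) + 1) + 1) + 1) + 1) + 1
= 2 * (2 * (2 * (2 * (2 * (2 * (2 * (2 * hanoi(2) + 1) + 1) + 1) + 1) + 1) + 1) + 1) + 1
= 2 * (2 * (2 * (2 * (2 * (2 * (2 * (2 * (2 * hanoi(1) + 1) + 1) + 1) + 1) + 1) + 1) + 1) + 1) + 1
Now compute bottom-up:
hanoi(1) = 1
hanoi(2) = 2 * 1 + 1 = 3
hanoi(3) = 2 * 3 + 1 = 7
hanoi(4) = 2 * 7 + 1 = 15
hanoi(5) = 2 * 15 + 1 = 31
hanoi(6) = 2 * 31 + 1 = 63
hanoi(7) = 2 * 63 + 1 = 127
hanoi(8) = 2 * 127 + 1 = 255
hanoi(9) = 2 * 255 + 1 = 511
hanoi(10) = 2 * 511 + 1 = 1023
= 1023


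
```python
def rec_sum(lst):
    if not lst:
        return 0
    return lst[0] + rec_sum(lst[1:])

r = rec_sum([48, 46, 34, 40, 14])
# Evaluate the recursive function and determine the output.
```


rec_sum([48, 46, 34, 40, 14])
= 48 + rec_sum([46, 34, 40, 14])
= 48 + 46 + rec_sum([34, 40, 14])
= 48 + 46 + 34 + rec_sum([40, 14])
= 48 + 46 + 34 + 40 + rec_sum([14])
= 48 + 46 + 34 + 40 + 14 + rec_sum([])
= 48 + 46 + 34 + 40 + 14 + 0
= 182


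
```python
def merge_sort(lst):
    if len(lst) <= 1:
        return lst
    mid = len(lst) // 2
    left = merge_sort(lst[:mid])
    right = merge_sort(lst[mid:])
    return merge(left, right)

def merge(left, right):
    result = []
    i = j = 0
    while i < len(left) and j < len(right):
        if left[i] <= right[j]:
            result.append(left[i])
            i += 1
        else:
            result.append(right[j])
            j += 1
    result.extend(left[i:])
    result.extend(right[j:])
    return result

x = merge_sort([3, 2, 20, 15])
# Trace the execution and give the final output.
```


merge_sort([3, 2, 20, 15])
Split into [3, 2] and [20, 15]
Left sorted: [2, 3]
Right sorted: [15, 20]
Merge [2, 3] and [15, 20]
= [2, 3, 15, 20]


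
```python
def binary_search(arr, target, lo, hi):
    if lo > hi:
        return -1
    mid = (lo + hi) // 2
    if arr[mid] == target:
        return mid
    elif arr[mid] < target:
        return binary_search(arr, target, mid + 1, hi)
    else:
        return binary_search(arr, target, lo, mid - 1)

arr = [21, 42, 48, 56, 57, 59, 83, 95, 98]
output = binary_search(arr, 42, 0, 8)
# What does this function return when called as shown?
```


binary_search(arr, 42, 0, 8)
lo=0, hi=8, mid=4, arr[mid]=57
57 > 42, search left half
lo=0, hi=3, mid=1, arr[mid]=42
arr[1] == 42, found at index 1
= 1


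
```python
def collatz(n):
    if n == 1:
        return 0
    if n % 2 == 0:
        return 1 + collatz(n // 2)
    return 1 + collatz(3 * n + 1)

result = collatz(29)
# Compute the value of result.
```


collatz(29)
29 is odd -> 3*29+1 = 88 -> collatz(88)
88 is even -> collatz(44)
44 is even -> collatz(22)
22 is even -> collatz(11)
11 is odd -> 3*11+1 = 34 -> collatz(34)
34 is even -> collatz(17)
17 is odd -> 3*17+1 = 52 -> collatz(52)
52 is even -> collatz(26)
26 is even -> collatz(13)
13 is odd -> 3*13+1 = 40 -> collatz(40)
40 is even -> collatz(20)
20 is even -> collatz(10)
10 is even -> collatz(5)
5 is odd -> 3*5+1 = 16 -> collatz(16)
16 is even -> collatz(8)
8 is even -> collatz(4)
4 is even -> collatz(2)
2 is even -> collatz(1)
Reached 1 after 18 steps
= 18


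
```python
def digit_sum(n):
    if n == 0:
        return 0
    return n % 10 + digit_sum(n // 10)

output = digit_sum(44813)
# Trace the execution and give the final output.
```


digit_sum(44813)
= 3 + digit_sum(4481)
= 3 + 1 + digit_sum(448)
= 3 + 1 + 8 + digit_sum(44)
= 3 + 1 + 8 + 4 + digit_sum(4)
= 3 + 1 + 8 + 4 + 4 + digit_sum(0)
= 3 + 1 + 8 + 4 + 4 + 0
= 20


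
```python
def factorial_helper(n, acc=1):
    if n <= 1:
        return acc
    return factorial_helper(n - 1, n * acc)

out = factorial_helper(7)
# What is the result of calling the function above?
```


factorial_helper(7, 1)
= factorial_helper(6, 7 * 1) = factorial_helper(6, 7)
= factorial_helper(5, 6 * 7) = factorial_helper(5, 42)
= factorial_helper(4, 5 * 42) = factorial_helper(4, 210)
= factorial_helper(3, 4 * 210) = factorial_helper(3, 840)
= factorial_helper(2, 3 * 840) = factorial_helper(2, 2520)
= factorial_helper(1, 2 * 2520) = factorial_helper(1, 5040)
n <= 1, return acc = 5040


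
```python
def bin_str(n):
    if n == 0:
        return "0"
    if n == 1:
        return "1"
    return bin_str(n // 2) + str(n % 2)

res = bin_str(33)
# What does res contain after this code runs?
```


bin_str(33)
= bin_str(16) + "1"
= bin_str(8) + "0" + "1"
= bin_str(4) + "0" + "0" + "1"
= bin_str(2) + "0" + "0" + "0" + "1"
= bin_str(1) + "0" + "0" + "0" + "0" + "1"
= "1" + "0" + "0" + "0" + "0" + "1"
= "100001"


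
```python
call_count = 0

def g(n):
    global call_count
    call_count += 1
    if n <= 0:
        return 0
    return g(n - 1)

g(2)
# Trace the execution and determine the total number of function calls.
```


g(2) calls g(1) calls ... calls g(0)
Total calls: 2 + 1 (for base case) = 3


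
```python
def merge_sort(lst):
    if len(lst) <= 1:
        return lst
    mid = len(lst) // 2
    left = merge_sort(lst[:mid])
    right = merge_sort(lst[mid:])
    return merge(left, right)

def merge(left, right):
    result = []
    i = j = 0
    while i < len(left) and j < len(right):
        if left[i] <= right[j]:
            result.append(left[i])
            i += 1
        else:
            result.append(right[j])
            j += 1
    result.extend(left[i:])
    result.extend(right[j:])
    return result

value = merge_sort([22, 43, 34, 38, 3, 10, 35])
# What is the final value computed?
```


merge_sort([22, 43, 34, 38, 3, 10, 35])
Split into [22, 43, 34] and [38, 3, 10, 35]
Left sorted: [22, 34, 43]
Right sorted: [3, 10, 35, 38]
Merge [22, 34, 43] and [3, 10, 35, 38]
= [3, 10, 22, 34, 35, 38, 43]


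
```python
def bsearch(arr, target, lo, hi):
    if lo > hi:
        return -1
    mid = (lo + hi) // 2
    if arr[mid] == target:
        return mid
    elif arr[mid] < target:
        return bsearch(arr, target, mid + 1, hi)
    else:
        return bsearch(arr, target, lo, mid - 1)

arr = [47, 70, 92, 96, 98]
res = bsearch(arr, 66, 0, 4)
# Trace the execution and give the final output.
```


bsearch(arr, 66, 0, 4)
lo=0, hi=4, mid=2, arr[mid]=92
92 > 66, search left half
lo=0, hi=1, mid=0, arr[mid]=47
47 < 66, search right half
lo=1, hi=1, mid=1, arr[mid]=70
70 > 66, search left half
lo > hi, target not found, return -1
= -1


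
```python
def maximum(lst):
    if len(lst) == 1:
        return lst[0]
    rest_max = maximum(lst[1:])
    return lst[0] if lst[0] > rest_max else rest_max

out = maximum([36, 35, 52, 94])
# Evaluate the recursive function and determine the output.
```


maximum([36, 35, 52, 94])
= compare 36 with maximum([35, 52, 94])
= compare 35 with maximum([52, 94])
= compare 52 with maximum([94])
Base: maximum([94]) = 94
compare 52 with 94: max = 94
compare 35 with 94: max = 94
compare 36 with 94: max = 94
= 94


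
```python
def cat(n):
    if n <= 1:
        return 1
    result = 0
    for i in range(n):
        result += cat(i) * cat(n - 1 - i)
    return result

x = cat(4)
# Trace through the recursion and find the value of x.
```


cat(4)
= sum of cat(i) * cat(4-1-i) for i in 0..3
First compute sub-values bottom-up:
  cat(0) = 1, cat(1) = 1
  cat(2) = 1*1 + 1*1 = 2
  cat(3) = 1*2 + 1*1 + 2*1 = 5
Now cat(4):
  cat(0)*cat(3) = 1*5 = 5
  cat(1)*cat(2) = 1*2 = 2
  cat(2)*cat(1) = 2*1 = 2
  cat(3)*cat(0) = 5*1 = 5
= 5 + 2 + 2 + 5
= 14


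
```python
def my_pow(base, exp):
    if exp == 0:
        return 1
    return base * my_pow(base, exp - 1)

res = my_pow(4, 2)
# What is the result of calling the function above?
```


my_pow(4, 2)
= 4 * my_pow(4, 1)
= 4 * 4 * my_pow(4, 0)
= 4 * 4 * 1
= 16


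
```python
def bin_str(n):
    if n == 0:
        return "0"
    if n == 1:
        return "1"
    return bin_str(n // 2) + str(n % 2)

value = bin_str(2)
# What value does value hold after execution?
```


bin_str(2)
= bin_str(1) + "0"
= "1" + "0"
= "10"


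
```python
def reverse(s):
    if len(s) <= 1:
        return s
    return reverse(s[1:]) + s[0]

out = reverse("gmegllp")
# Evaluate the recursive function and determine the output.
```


reverse("gmegllp")
= reverse("megllp") + "g"
= reverse("egllp") + "m" + "g"
= reverse("gllp") + "e" + "m" + "g"
= reverse("llp") + "g" + "e" + "m" + "g"
= reverse("lp") + "l" + "g" + "e" + "m" + "g"
= reverse("p") + "l" + "l" + "g" + "e" + "m" + "g"
= "p" + "l" + "l" + "g" + "e" + "m" + "g"
= "pllgemg"


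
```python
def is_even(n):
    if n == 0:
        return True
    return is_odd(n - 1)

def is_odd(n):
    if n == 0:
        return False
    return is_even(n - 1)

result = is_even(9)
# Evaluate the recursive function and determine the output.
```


is_even(9)
= is_odd(8)
= is_even(7)
= is_odd(6)
= is_even(5)
= is_odd(4)
= is_even(3)
= is_odd(2)
= is_even(1)
= is_odd(0)
n == 0: return False
= False


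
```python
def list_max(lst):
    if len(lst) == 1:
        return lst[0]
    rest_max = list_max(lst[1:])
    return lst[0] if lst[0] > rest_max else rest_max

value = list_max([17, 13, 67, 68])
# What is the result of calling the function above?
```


list_max([17, 13, 67, 68])
= compare 17 with list_max([13, 67, 68])
= compare 13 with list_max([67, 68])
= compare 67 with list_max([68])
Base: list_max([68]) = 68
compare 67 with 68: max = 68
compare 13 with 68: max = 68
compare 17 with 68: max = 68
= 68


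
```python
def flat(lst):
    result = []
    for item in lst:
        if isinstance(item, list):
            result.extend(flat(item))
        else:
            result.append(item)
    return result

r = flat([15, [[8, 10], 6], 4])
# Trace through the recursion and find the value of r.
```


flat([15, [[8, 10], 6], 4])
Processing each element:
  15 is not a list -> append 15
  [[8, 10], 6] is a list -> flat recursively -> [8, 10, 6]
  4 is not a list -> append 4
= [15, 8, 10, 6, 4]


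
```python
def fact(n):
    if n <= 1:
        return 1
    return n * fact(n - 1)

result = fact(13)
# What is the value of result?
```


fact(13)
= 13 * fact(12)
= 13 * 12 * fact(11)
= 13 * 12 * 11 * fact(10)
= 13 * 12 * 11 * 10 * fact(9)
= 13 * 12 * 11 * 10 * 9 * fact(8)
= 13 * 12 * 11 * 10 * 9 * 8 * fact(7)
= 13 * 12 * 11 * 10 * 9 * 8 * 7 * fact(6)
= 13 * 12 * 11 * 10 * 9 * 8 * 7 * 6 * fact(5)
= 13 * 12 * 11 * 10 * 9 * 8 * 7 * 6 * 5 * fact(4)
= 13 * 12 * 11 * 10 * 9 * 8 * 7 * 6 * 5 * 4 * fact(3)
= 13 * 12 * 11 * 10 * 9 * 8 * 7 * 6 * 5 * 4 * 3 * fact(2)
= 13 * 12 * 11 * 10 * 9 * 8 * 7 * 6 * 5 * 4 * 3 * 2 * fact(1)
= 13 * 12 * 11 * 10 * 9 * 8 * 7 * 6 * 5 * 4 * 3 * 2 * 1
= 6227020800


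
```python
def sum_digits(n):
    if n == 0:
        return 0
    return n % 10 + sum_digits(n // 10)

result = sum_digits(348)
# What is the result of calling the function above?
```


sum_digits(348)
= 8 + sum_digits(34)
= 8 + 4 + sum_digits(3)
= 8 + 4 + 3 + sum_digits(0)
= 8 + 4 + 3 + 0
= 15


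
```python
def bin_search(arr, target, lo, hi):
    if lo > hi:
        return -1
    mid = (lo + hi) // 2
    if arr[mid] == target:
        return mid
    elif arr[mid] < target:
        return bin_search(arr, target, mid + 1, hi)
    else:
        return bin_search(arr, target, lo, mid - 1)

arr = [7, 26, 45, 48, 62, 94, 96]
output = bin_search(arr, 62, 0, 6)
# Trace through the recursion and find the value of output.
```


bin_search(arr, 62, 0, 6)
lo=0, hi=6, mid=3, arr[mid]=48
48 < 62, search right half
lo=4, hi=6, mid=5, arr[mid]=94
94 > 62, search left half
lo=4, hi=4, mid=4, arr[mid]=62
arr[4] == 62, found at index 4
= 4


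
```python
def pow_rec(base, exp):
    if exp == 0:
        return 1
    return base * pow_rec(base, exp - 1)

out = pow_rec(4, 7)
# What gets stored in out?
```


pow_rec(4, 7)
= 4 * pow_rec(4, 6)
= 4 * 4 * pow_rec(4, 5)
= 4 * 4 * 4 * pow_rec(4, 4)
= 4 * 4 * 4 * 4 * pow_rec(4, 3)
= 4 * 4 * 4 * 4 * 4 * pow_rec(4, 2)
= 4 * 4 * 4 * 4 * 4 * 4 * pow_rec(4, 1)
= 4 * 4 * 4 * 4 * 4 * 4 * 4 * pow_rec(4, 0)
= 4 * 4 * 4 * 4 * 4 * 4 * 4 * 1
= 16384


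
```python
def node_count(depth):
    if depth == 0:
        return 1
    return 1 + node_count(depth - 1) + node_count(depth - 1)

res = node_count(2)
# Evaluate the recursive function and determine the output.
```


node_count(2)
= 1 + node_count(1) + node_count(1)
= 1 + 2 * node_count(1)
node_count(k) = 2^(k+1) - 1
node_count(0) = 1
node_count(1) = 3
node_count(2) = 7
node_count(2) = 2^3 - 1 = 7


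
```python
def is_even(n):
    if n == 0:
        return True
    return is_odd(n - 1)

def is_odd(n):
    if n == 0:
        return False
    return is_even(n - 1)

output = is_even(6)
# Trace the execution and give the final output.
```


is_even(6)
= is_odd(5)
= is_even(4)
= is_odd(3)
= is_even(2)
= is_odd(1)
= is_even(0)
n == 0: return True
= True


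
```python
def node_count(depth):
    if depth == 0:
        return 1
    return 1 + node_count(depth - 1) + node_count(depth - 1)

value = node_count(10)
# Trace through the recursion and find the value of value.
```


node_count(10)
= 1 + node_count(9) + node_count(9)
= 1 + 2 * node_count(9)
node_count(k) = 2^(k+1) - 1
node_count(0) = 1
node_count(1) = 3
node_count(2) = 7
node_count(3) = 15
node_count(4) = 31
node_count(10) = 2^11 - 1 = 2047


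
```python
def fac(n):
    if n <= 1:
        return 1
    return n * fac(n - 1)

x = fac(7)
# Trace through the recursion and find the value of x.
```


fac(7)
= 7 * fac(6)
= 7 * 6 * fac(5)
= 7 * 6 * 5 * fac(4)
= 7 * 6 * 5 * 4 * fac(3)
= 7 * 6 * 5 * 4 * 3 * fac(2)
= 7 * 6 * 5 * 4 * 3 * 2 * fac(1)
= 7 * 6 * 5 * 4 * 3 * 2 * 1
= 5040


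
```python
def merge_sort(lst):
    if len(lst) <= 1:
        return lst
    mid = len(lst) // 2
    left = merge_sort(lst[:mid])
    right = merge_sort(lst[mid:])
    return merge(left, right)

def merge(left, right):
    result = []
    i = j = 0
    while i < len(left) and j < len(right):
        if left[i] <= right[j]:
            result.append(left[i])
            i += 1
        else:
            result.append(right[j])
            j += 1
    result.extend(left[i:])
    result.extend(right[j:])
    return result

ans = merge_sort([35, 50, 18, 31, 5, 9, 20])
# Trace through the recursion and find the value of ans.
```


merge_sort([35, 50, 18, 31, 5, 9, 20])
Split into [35, 50, 18] and [31, 5, 9, 20]
Left sorted: [18, 35, 50]
Right sorted: [5, 9, 20, 31]
Merge [18, 35, 50] and [5, 9, 20, 31]
= [5, 9, 18, 20, 31, 35, 50]


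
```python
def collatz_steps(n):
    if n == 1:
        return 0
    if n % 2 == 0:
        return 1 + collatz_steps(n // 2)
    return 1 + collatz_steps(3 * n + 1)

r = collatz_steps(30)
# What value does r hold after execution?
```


collatz_steps(30)
30 is even -> collatz_steps(15)
15 is odd -> 3*15+1 = 46 -> collatz_steps(46)
46 is even -> collatz_steps(23)
23 is odd -> 3*23+1 = 70 -> collatz_steps(70)
70 is even -> collatz_steps(35)
35 is odd -> 3*35+1 = 106 -> collatz_steps(106)
106 is even -> collatz_steps(53)
53 is odd -> 3*53+1 = 160 -> collatz_steps(160)
160 is even -> collatz_steps(80)
80 is even -> collatz_steps(40)
40 is even -> collatz_steps(20)
20 is even -> collatz_steps(10)
10 is even -> collatz_steps(5)
5 is odd -> 3*5+1 = 16 -> collatz_steps(16)
16 is even -> collatz_steps(8)
8 is even -> collatz_steps(4)
4 is even -> collatz_steps(2)
2 is even -> collatz_steps(1)
Reached 1 after 18 steps
= 18


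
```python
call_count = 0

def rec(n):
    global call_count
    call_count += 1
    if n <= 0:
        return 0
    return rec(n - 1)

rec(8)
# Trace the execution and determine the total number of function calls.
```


rec(8) calls rec(7) calls ... calls rec(0)
Total calls: 8 + 1 (for base case) = 9


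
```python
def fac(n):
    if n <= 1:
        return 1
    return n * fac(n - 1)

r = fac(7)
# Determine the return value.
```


fac(7)
= 7 * fac(6)
= 7 * 6 * fac(5)
= 7 * 6 * 5 * fac(4)
= 7 * 6 * 5 * 4 * fac(3)
= 7 * 6 * 5 * 4 * 3 * fac(2)
= 7 * 6 * 5 * 4 * 3 * 2 * fac(1)
= 7 * 6 * 5 * 4 * 3 * 2 * 1
= 5040


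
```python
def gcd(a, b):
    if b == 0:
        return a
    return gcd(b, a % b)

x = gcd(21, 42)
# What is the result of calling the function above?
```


gcd(21, 42)
= gcd(42, 21 % 42) = gcd(42, 21)
= gcd(21, 42 % 21) = gcd(21, 0)
b == 0, return a = 21


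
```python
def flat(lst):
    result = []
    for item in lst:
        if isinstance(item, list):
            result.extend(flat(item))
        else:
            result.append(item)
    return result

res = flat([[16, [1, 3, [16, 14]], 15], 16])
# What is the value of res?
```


flat([[16, [1, 3, [16, 14]], 15], 16])
Processing each element:
  [16, [1, 3, [16, 14]], 15] is a list -> flat recursively -> [16, 1, 3, 16, 14, 15]
  16 is not a list -> append 16
= [16, 1, 3, 16, 14, 15, 16]


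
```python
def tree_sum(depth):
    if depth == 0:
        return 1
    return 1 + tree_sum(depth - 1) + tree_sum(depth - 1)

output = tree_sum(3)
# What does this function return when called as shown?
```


tree_sum(3)
= 1 + tree_sum(2) + tree_sum(2)
= 1 + 2 * tree_sum(2)
tree_sum(k) = 2^(k+1) - 1
tree_sum(0) = 1
tree_sum(1) = 3
tree_sum(2) = 7
tree_sum(3) = 15
tree_sum(3) = 2^4 - 1 = 15


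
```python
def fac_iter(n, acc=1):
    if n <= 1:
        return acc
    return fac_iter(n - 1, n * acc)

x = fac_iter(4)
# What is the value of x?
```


fac_iter(4, 1)
= fac_iter(3, 4 * 1) = fac_iter(3, 4)
= fac_iter(2, 3 * 4) = fac_iter(2, 12)
= fac_iter(1, 2 * 12) = fac_iter(1, 24)
n <= 1, return acc = 24


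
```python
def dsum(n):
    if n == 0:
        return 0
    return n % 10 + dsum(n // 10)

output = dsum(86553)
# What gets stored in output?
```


dsum(86553)
= 3 + dsum(8655)
= 3 + 5 + dsum(865)
= 3 + 5 + 5 + dsum(86)
= 3 + 5 + 5 + 6 + dsum(8)
= 3 + 5 + 5 + 6 + 8 + dsum(0)
= 3 + 5 + 5 + 6 + 8 + 0
= 27


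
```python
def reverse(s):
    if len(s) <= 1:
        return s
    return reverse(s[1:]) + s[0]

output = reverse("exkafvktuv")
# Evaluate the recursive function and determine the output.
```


reverse("exkafvktuv")
= reverse("xkafvktuv") + "e"
= reverse("kafvktuv") + "x" + "e"
= reverse("afvktuv") + "k" + "x" + "e"
= reverse("fvktuv") + "a" + "k" + "x" + "e"
= reverse("vktuv") + "f" + "a" + "k" + "x" + "e"
= reverse("ktuv") + "v" + "f" + "a" + "k" + "x" + "e"
= reverse("tuv") + "k" + "v" + "f" + "a" + "k" + "x" + "e"
= reverse("uv") + "t" + "k" + "v" + "f" + "a" + "k" + "x" + "e"
= reverse("v") + "u" + "t" + "k" + "v" + "f" + "a" + "k" + "x" + "e"
= "v" + "u" + "t" + "k" + "v" + "f" + "a" + "k" + "x" + "e"
= "vutkvfakxe"


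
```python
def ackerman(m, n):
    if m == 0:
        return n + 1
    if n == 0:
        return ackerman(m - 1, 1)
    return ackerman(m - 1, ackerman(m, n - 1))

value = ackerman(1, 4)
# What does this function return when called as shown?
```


ackerman(1, 4)
= ackerman(0, ackerman(1, 3))
First compute ackerman(1, 3) = 5
= ackerman(0, 5)
= 6


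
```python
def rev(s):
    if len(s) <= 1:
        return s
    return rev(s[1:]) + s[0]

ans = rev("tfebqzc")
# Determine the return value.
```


rev("tfebqzc")
= rev("febqzc") + "t"
= rev("ebqzc") + "f" + "t"
= rev("bqzc") + "e" + "f" + "t"
= rev("qzc") + "b" + "e" + "f" + "t"
= rev("zc") + "q" + "b" + "e" + "f" + "t"
= rev("c") + "z" + "q" + "b" + "e" + "f" + "t"
= "c" + "z" + "q" + "b" + "e" + "f" + "t"
= "czqbeft"


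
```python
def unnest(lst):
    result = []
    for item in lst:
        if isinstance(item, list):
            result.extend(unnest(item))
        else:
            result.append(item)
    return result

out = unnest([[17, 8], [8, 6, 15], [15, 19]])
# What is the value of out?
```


unnest([[17, 8], [8, 6, 15], [15, 19]])
Processing each element:
  [17, 8] is a list -> unnest recursively -> [17, 8]
  [8, 6, 15] is a list -> unnest recursively -> [8, 6, 15]
  [15, 19] is a list -> unnest recursively -> [15, 19]
= [17, 8, 8, 6, 15, 15, 19]


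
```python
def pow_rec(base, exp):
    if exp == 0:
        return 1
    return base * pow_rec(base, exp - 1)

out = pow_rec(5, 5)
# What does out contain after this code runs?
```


pow_rec(5, 5)
= 5 * pow_rec(5, 4)
= 5 * 5 * pow_rec(5, 3)
= 5 * 5 * 5 * pow_rec(5, 2)
= 5 * 5 * 5 * 5 * pow_rec(5, 1)
= 5 * 5 * 5 * 5 * 5 * pow_rec(5, 0)
= 5 * 5 * 5 * 5 * 5 * 1
= 3125


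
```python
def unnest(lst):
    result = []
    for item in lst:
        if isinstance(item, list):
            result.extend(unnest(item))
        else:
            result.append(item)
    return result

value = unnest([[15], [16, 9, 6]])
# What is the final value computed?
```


unnest([[15], [16, 9, 6]])
Processing each element:
  [15] is a list -> unnest recursively -> [15]
  [16, 9, 6] is a list -> unnest recursively -> [16, 9, 6]
= [15, 16, 9, 6]


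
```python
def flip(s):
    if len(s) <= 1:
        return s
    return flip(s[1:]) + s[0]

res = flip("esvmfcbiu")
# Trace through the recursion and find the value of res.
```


flip("esvmfcbiu")
= flip("svmfcbiu") + "e"
= flip("vmfcbiu") + "s" + "e"
= flip("mfcbiu") + "v" + "s" + "e"
= flip("fcbiu") + "m" + "v" + "s" + "e"
= flip("cbiu") + "f" + "m" + "v" + "s" + "e"
= flip("biu") + "c" + "f" + "m" + "v" + "s" + "e"
= flip("iu") + "b" + "c" + "f" + "m" + "v" + "s" + "e"
= flip("u") + "i" + "b" + "c" + "f" + "m" + "v" + "s" + "e"
= "u" + "i" + "b" + "c" + "f" + "m" + "v" + "s" + "e"
= "uibcfmvse"


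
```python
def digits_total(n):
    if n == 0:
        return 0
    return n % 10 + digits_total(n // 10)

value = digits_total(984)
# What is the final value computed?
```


digits_total(984)
= 4 + digits_total(98)
= 4 + 8 + digits_total(9)
= 4 + 8 + 9 + digits_total(0)
= 4 + 8 + 9 + 0
= 21


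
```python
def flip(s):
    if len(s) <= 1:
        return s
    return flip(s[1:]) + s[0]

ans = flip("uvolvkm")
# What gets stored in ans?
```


flip("uvolvkm")
= flip("volvkm") + "u"
= flip("olvkm") + "v" + "u"
= flip("lvkm") + "o" + "v" + "u"
= flip("vkm") + "l" + "o" + "v" + "u"
= flip("km") + "v" + "l" + "o" + "v" + "u"
= flip("m") + "k" + "v" + "l" + "o" + "v" + "u"
= "m" + "k" + "v" + "l" + "o" + "v" + "u"
= "mkvlovu"


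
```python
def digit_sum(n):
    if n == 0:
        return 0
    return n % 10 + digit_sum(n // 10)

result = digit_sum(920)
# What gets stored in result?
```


digit_sum(920)
= 0 + digit_sum(92)
= 0 + 2 + digit_sum(9)
= 0 + 2 + 9 + digit_sum(0)
= 0 + 2 + 9 + 0
= 11


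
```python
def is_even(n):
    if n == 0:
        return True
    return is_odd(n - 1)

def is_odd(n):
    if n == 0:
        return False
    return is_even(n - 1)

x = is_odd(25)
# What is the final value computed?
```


is_odd(25)
= is_even(24)
= is_odd(23)
= is_even(22)
= is_odd(21)
= is_even(20)
= is_odd(19)
= is_even(18)
= is_odd(17)
= is_even(16)
= is_odd(15)
= is_even(14)
= is_odd(13)
= is_even(12)
= is_odd(11)
= is_even(10)
= is_odd(9)
= is_even(8)
= is_odd(7)
= is_even(6)
= is_odd(5)
= is_even(4)
= is_odd(3)
= is_even(2)
= is_odd(1)
= is_even(0)
n == 0: return True
= True


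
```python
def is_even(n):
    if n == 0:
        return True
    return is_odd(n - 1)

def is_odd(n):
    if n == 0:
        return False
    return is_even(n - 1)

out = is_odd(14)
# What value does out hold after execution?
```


is_odd(14)
= is_even(13)
= is_odd(12)
= is_even(11)
= is_odd(10)
= is_even(9)
= is_odd(8)
= is_even(7)
= is_odd(6)
= is_even(5)
= is_odd(4)
= is_even(3)
= is_odd(2)
= is_even(1)
= is_odd(0)
n == 0: return False
= False


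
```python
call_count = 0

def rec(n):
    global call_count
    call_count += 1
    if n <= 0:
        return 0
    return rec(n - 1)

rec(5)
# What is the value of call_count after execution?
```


rec(5) calls rec(4) calls ... calls rec(0)
Total calls: 5 + 1 (for base case) = 6
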